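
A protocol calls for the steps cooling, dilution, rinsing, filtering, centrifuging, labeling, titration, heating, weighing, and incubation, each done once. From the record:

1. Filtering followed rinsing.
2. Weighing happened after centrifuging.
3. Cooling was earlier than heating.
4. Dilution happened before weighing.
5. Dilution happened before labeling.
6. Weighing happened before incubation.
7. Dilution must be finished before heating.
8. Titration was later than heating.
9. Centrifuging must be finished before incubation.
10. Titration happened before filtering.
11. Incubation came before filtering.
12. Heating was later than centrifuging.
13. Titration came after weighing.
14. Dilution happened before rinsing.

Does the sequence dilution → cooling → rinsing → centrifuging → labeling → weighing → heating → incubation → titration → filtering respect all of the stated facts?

Check each stated constraint against the proposed order — e.g. dilution is ahead of heating; rinsing is ahead of filtering. Every pair is in the required order; nothing is violated.

yes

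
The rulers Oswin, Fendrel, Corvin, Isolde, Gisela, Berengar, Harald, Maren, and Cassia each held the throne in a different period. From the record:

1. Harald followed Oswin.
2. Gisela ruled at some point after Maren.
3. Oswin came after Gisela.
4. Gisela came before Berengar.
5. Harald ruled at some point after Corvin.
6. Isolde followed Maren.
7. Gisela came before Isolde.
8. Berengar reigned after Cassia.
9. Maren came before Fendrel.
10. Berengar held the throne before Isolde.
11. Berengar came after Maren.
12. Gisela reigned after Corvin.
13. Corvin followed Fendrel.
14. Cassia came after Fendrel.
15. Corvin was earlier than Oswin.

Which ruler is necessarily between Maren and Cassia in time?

Tracing the constraints gives Maren → Fendrel → Cassia, so Fendrel sits after Maren and before Cassia.
No other ruler is forced both after Maren and before Cassia.

Fendrel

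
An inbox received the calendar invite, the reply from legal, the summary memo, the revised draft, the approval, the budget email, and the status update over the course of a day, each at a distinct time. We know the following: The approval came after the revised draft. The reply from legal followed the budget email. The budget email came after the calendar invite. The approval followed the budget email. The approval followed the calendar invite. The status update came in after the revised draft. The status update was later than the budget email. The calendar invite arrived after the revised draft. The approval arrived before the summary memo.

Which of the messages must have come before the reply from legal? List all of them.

Directly stated before the reply from legal: the budget email.
The calendar invite reaches the reply from legal via the calendar invite → the budget email → the reply from legal.
The revised draft reaches the reply from legal via the revised draft → the calendar invite → the budget email → the reply from legal.
No chain forces the summary memo (or any of the others) ahead of the reply from legal.

the budget email, the calendar invite, the revised draft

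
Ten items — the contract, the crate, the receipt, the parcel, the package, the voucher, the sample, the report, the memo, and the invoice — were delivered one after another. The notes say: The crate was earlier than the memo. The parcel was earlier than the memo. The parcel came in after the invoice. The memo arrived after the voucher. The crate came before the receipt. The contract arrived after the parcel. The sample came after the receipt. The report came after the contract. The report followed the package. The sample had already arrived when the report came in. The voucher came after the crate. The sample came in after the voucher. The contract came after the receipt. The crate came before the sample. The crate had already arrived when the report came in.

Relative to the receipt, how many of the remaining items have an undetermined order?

Forced before the receipt: the crate; forced after the receipt: the contract, the report, and the sample.
That leaves the invoice, the memo, the package, the parcel, and the voucher with no forced order relative to the receipt — 5.

5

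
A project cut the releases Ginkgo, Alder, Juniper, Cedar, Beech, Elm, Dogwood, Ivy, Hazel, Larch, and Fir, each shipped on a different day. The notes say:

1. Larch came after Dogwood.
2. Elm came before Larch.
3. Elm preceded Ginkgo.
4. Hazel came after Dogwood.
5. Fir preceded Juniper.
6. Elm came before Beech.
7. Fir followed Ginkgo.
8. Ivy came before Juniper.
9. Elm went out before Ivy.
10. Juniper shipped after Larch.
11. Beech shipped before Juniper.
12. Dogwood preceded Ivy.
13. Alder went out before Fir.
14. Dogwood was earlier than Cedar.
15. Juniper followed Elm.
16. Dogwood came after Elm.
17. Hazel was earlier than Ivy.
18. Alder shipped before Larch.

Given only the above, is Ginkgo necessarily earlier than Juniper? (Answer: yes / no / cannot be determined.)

yes

Chain the constraints: Ginkgo → Fir → Juniper. Each link is directly stated, so Ginkgo comes before Juniper.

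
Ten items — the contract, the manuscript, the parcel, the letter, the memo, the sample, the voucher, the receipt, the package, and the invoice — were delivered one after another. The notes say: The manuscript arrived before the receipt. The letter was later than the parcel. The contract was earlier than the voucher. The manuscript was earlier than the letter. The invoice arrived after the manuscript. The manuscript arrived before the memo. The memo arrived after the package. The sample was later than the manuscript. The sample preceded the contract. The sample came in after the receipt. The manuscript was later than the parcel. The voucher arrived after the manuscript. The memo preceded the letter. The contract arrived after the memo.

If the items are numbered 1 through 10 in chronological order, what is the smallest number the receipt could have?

3

The manuscript and the parcel must both come before the receipt — 2 forced predecessors.
Nothing else is forced ahead of the receipt, so its earliest slot is position 2 + 1 = 3.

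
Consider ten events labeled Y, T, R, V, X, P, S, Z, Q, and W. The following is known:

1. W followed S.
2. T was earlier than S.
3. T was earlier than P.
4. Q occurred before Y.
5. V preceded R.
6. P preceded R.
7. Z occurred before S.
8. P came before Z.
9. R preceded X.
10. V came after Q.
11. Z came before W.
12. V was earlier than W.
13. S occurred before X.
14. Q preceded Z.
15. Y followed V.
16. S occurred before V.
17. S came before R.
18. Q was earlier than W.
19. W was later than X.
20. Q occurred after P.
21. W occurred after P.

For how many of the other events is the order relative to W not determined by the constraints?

Forced before W: P, Q, R, S, T, V, X, and Z.
That leaves Y with no forced order relative to W — 1.

1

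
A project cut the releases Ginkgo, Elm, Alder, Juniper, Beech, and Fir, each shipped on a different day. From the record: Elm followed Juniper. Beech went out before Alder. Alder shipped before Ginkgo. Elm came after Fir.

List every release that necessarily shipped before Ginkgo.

Alder, Beech

Directly stated before Ginkgo: Alder.
Beech reaches Ginkgo via Beech → Alder → Ginkgo.
No chain forces Fir (or any of the others) ahead of Ginkgo.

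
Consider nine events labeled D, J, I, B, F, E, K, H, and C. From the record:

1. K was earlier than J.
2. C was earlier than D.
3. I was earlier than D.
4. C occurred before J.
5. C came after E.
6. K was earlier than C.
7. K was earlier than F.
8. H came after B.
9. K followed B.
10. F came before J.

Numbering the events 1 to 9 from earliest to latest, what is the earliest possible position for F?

3

B and K must both come before F — 2 forced predecessors.
Nothing else is forced ahead of F, so its earliest slot is position 2 + 1 = 3.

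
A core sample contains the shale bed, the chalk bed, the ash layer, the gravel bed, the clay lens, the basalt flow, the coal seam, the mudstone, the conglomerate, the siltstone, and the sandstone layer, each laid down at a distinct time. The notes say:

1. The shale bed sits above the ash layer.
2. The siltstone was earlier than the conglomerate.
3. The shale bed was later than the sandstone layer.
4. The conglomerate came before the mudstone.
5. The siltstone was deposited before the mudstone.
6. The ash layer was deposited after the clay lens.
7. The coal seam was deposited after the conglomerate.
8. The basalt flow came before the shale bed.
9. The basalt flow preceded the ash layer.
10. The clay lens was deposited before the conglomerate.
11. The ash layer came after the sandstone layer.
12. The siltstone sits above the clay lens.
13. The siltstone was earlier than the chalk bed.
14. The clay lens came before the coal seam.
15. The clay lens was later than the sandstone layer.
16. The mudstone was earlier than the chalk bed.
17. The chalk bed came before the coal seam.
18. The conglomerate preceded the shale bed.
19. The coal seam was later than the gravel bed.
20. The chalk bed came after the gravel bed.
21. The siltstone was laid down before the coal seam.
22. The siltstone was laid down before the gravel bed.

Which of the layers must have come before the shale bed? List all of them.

the ash layer, the basalt flow, the clay lens, the conglomerate, the sandstone layer, the siltstone

Directly stated before the shale bed: the ash layer, the basalt flow, the conglomerate, and the sandstone layer.
The clay lens reaches the shale bed via the clay lens → the ash layer → the shale bed.
The siltstone reaches the shale bed via the siltstone → the conglomerate → the shale bed.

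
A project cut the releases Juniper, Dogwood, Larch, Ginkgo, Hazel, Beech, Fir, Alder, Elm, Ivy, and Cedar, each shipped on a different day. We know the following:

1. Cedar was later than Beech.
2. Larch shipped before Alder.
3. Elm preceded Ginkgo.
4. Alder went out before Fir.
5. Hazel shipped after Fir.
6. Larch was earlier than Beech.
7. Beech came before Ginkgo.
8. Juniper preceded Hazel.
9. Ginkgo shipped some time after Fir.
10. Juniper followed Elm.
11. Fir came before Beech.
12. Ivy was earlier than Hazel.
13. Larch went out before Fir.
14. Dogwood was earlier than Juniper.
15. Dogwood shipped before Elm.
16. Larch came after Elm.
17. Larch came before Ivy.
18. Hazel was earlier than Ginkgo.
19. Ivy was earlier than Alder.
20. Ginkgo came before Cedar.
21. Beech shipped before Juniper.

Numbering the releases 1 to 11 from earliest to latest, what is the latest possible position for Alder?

5

Alder must come before Beech, Cedar, Fir, Ginkgo, Hazel, and Juniper — 6 releases forced after it.
Everything else can be placed before Alder in some valid order, so Alder can sit as late as position 11 − 6 = 5.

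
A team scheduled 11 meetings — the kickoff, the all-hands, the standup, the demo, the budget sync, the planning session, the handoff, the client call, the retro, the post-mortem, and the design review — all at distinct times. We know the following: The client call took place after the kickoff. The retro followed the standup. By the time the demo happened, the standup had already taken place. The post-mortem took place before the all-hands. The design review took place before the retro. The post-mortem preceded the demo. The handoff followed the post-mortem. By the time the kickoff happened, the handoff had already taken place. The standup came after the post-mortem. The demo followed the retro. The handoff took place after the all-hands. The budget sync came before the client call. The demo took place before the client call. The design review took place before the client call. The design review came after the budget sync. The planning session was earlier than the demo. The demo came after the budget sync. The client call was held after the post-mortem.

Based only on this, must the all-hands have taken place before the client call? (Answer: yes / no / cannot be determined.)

yes

Chain the constraints: the all-hands → the handoff → the kickoff → the client call. Each link is directly stated, so the all-hands comes before the client call.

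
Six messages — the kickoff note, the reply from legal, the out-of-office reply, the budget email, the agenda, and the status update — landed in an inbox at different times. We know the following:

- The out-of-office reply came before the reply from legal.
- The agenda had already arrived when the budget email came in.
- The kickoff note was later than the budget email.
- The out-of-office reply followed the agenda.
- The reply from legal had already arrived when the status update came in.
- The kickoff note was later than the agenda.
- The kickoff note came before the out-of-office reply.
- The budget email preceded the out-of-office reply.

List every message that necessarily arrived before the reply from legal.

Directly stated before the reply from legal: the out-of-office reply.
The agenda reaches the reply from legal via the agenda → the out-of-office reply → the reply from legal.
The budget email reaches the reply from legal via the budget email → the out-of-office reply → the reply from legal.
The kickoff note reaches the reply from legal via the kickoff note → the out-of-office reply → the reply from legal.

the agenda, the budget email, the kickoff note, the out-of-office reply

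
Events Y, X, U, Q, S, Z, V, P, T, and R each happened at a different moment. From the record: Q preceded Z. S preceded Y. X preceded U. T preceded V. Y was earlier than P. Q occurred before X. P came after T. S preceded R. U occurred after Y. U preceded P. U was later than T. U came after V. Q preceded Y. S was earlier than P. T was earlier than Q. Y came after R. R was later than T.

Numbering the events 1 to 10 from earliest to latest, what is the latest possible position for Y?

8

Y must come before P and U — 2 events forced after it.
Everything else can be placed before Y in some valid order, so Y can sit as late as position 10 − 2 = 8.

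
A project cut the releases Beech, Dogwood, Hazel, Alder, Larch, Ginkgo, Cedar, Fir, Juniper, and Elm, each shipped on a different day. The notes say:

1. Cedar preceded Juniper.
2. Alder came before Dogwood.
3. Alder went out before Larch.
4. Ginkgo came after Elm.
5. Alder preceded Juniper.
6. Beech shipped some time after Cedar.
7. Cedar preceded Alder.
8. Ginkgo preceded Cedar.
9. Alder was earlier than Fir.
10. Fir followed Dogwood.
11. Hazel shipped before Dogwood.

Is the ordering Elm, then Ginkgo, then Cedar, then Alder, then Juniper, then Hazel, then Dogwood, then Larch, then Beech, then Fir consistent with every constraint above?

yes

Check each stated constraint against the proposed order — e.g. Cedar is ahead of Beech; Alder is ahead of Fir. Every pair is in the required order; nothing is violated.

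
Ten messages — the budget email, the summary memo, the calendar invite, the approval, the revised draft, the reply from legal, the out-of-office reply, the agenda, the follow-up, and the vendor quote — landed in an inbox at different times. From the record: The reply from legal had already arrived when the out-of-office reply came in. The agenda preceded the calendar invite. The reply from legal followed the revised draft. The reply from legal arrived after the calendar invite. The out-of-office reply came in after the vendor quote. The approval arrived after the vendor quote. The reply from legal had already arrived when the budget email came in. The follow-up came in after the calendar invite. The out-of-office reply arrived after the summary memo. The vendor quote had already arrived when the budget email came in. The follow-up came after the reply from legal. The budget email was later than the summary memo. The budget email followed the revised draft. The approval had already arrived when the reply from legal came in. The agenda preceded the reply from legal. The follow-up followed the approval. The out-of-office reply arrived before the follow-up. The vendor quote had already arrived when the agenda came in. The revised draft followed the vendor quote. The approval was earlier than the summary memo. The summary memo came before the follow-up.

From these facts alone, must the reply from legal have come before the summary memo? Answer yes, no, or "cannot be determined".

cannot be determined

No chain of stated constraints runs from the reply from legal to the summary memo, and none runs from the summary memo to the reply from legal either.
So the relative order of the reply from legal and the summary memo is not fixed by the given facts.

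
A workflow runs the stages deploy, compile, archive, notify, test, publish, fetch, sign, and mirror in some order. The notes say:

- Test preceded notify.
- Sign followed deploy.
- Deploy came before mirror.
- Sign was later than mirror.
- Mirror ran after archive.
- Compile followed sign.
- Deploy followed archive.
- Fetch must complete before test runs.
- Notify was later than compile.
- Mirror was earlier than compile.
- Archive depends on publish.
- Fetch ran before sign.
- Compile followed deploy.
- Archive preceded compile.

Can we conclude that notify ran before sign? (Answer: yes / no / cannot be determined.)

Tracing the constraints gives sign → compile → notify, so sign must come before notify.
That means notify cannot be before sign.

no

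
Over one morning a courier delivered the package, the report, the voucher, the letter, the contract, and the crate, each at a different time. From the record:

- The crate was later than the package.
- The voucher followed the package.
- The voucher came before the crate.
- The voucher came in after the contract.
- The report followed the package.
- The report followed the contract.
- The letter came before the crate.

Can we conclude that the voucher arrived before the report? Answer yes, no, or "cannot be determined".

No chain of stated constraints runs from the voucher to the report, and none runs from the report to the voucher either.
So the relative order of the voucher and the report is not fixed by the given facts.

cannot be determined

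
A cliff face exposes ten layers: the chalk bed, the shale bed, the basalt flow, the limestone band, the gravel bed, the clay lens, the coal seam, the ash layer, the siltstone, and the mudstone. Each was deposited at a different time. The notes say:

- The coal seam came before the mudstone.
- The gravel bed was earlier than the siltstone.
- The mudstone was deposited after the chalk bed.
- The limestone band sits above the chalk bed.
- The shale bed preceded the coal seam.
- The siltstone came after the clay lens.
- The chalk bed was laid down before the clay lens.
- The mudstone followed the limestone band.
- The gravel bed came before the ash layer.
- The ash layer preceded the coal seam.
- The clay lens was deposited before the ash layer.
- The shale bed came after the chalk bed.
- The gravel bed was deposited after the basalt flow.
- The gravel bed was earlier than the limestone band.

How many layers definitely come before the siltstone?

4

Directly stated before the siltstone: the clay lens and the gravel bed.
The basalt flow reaches the siltstone via the basalt flow → the gravel bed → the siltstone.
The chalk bed reaches the siltstone via the chalk bed → the clay lens → the siltstone.
No chain forces the limestone band (or any of the others) ahead of the siltstone.
That's the basalt flow, the chalk bed, the clay lens, and the gravel bed — 4 in all.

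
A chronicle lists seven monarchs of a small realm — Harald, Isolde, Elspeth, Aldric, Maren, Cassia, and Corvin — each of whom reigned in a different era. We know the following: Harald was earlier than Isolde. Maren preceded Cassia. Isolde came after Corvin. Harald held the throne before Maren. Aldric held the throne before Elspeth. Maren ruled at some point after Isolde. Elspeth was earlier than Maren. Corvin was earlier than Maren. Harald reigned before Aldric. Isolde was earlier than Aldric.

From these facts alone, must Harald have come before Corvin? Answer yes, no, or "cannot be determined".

No chain of stated constraints runs from Harald to Corvin, and none runs from Corvin to Harald either.
So the relative order of Harald and Corvin is not fixed by the given facts.

cannot be determined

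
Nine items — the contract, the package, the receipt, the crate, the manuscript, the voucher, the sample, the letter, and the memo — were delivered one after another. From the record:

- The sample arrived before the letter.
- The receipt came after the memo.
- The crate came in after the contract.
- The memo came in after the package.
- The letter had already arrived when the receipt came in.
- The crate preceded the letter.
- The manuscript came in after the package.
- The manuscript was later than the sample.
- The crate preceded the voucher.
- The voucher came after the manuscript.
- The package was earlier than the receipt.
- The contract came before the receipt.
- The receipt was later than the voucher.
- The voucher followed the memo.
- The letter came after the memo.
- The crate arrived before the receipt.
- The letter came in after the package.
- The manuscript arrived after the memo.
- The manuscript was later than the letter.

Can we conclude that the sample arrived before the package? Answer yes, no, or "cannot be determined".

cannot be determined

No chain of stated constraints runs from the sample to the package, and none runs from the package to the sample either.
So the relative order of the sample and the package is not fixed by the given facts.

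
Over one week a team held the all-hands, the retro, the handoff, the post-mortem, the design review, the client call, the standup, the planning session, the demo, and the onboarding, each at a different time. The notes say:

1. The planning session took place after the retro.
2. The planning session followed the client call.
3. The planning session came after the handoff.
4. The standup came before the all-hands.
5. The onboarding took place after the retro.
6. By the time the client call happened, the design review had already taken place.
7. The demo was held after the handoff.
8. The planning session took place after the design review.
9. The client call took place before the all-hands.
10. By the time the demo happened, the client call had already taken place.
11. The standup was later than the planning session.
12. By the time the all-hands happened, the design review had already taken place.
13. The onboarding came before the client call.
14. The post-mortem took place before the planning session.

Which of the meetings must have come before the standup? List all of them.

Directly stated before the standup: the planning session.
The client call reaches the standup via the client call → the planning session → the standup.
The design review reaches the standup via the design review → the planning session → the standup.
The handoff reaches the standup via the handoff → the planning session → the standup.
Likewise the onboarding, the post-mortem, and the retro each reach the standup by chaining the stated constraints.

the client call, the design review, the handoff, the onboarding, the planning session, the post-mortem, the retro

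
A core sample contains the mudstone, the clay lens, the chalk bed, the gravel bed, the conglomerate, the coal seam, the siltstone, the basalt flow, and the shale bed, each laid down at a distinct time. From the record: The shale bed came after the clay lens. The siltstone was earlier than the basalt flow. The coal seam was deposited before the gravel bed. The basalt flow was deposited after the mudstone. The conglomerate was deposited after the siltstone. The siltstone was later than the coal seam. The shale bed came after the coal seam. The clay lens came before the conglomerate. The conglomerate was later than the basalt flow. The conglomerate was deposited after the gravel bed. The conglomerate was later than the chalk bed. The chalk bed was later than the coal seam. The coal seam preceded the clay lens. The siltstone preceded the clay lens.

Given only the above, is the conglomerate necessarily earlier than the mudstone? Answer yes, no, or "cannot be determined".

no

Tracing the constraints gives the mudstone → the basalt flow → the conglomerate, so the mudstone must come before the conglomerate.
That means the conglomerate cannot be before the mudstone.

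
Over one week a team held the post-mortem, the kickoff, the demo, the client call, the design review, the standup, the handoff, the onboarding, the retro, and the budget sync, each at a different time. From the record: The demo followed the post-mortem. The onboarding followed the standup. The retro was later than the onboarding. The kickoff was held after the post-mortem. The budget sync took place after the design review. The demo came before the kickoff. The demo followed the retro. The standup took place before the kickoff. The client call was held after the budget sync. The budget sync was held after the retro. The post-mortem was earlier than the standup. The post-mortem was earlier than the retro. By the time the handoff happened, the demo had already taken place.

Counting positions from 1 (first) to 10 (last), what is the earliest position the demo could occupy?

5

The onboarding, the post-mortem, the retro, and the standup must all come before the demo — 4 forced predecessors.
Nothing else is forced ahead of the demo, so its earliest slot is position 4 + 1 = 5.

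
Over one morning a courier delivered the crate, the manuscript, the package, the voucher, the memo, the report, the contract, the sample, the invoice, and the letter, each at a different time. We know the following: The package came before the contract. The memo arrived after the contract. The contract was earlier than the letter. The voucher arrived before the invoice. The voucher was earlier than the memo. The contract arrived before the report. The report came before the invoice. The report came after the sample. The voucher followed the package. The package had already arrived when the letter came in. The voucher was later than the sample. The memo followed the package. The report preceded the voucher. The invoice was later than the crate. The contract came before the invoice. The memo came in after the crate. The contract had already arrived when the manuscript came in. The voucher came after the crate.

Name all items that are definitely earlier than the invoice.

the contract, the crate, the package, the report, the sample, the voucher

Directly stated before the invoice: the contract, the crate, the report, and the voucher.
The package reaches the invoice via the package → the contract → the invoice.
The sample reaches the invoice via the sample → the report → the invoice.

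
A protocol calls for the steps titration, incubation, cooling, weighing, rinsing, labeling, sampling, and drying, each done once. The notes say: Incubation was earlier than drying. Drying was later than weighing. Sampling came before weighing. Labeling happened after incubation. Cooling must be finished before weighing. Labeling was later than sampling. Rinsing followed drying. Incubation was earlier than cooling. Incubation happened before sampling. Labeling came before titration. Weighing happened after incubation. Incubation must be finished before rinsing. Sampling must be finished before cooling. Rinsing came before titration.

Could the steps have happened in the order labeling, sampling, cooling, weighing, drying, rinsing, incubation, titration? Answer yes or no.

The constraints require incubation before rinsing, but in the proposed sequence rinsing appears ahead of incubation. That one violation is enough.

no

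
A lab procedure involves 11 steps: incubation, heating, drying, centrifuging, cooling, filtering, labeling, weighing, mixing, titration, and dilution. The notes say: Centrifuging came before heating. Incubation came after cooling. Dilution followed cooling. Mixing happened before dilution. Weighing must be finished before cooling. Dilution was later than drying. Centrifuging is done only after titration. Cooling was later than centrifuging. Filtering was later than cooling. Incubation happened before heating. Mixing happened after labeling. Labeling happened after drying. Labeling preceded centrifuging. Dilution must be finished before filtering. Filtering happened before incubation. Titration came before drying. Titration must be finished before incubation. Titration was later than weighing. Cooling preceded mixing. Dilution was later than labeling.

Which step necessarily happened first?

weighing

Weighing has a chain of constraints placing it before every other step, so weighing must be first.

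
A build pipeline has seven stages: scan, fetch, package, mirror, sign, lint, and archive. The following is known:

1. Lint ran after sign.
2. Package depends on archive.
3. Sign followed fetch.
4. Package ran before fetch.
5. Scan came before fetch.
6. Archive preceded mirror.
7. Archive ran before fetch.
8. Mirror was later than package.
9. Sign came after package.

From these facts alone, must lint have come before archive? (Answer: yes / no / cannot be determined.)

Tracing the constraints gives archive → package → sign → lint, so archive must come before lint.
That means lint cannot be before archive.

no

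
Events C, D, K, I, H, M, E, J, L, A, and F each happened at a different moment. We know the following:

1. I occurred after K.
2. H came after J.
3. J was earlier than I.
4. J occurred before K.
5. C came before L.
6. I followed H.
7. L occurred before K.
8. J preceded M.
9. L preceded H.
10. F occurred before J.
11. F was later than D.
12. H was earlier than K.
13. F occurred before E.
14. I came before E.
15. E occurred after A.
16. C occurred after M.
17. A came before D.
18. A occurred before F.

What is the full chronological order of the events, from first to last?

A, D, F, J, M, C, L, H, K, I, E

The constraints fix every adjacent pair, so only one ordering works:
A → D → F → J → M → C → L → H → K → I → E.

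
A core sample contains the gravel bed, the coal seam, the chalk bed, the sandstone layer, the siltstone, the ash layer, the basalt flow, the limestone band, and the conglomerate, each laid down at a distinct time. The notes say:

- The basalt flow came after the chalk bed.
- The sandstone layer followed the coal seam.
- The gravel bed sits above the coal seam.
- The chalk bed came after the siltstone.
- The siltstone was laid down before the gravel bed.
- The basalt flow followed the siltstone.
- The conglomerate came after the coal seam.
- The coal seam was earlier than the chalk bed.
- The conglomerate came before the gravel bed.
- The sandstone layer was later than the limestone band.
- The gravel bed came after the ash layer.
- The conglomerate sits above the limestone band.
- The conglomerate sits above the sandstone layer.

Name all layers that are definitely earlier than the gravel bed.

the ash layer, the coal seam, the conglomerate, the limestone band, the sandstone layer, the siltstone

Directly stated before the gravel bed: the ash layer, the coal seam, the conglomerate, and the siltstone.
The limestone band reaches the gravel bed via the limestone band → the conglomerate → the gravel bed.
The sandstone layer reaches the gravel bed via the sandstone layer → the conglomerate → the gravel bed.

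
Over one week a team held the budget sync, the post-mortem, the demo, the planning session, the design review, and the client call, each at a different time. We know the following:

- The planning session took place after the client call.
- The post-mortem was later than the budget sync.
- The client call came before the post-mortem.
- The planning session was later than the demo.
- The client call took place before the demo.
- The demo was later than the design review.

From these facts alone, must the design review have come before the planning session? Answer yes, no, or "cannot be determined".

Chain the constraints: the design review → the demo → the planning session. Each link is directly stated, so the design review comes before the planning session.

yes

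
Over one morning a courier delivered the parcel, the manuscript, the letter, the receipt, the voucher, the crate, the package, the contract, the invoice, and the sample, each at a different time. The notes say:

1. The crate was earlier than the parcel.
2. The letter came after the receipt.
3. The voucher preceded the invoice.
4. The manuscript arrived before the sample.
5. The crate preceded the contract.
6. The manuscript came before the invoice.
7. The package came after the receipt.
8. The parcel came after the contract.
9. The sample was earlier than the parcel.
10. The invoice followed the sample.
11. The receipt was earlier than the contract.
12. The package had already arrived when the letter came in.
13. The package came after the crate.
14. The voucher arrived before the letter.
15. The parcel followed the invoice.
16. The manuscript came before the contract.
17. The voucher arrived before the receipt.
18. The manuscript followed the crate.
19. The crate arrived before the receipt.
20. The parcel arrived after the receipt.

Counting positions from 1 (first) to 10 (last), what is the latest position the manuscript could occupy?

6

The manuscript must come before the contract, the invoice, the parcel, and the sample — 4 items forced after it.
Everything else can be placed before the manuscript in some valid order, so the manuscript can sit as late as position 10 − 4 = 6.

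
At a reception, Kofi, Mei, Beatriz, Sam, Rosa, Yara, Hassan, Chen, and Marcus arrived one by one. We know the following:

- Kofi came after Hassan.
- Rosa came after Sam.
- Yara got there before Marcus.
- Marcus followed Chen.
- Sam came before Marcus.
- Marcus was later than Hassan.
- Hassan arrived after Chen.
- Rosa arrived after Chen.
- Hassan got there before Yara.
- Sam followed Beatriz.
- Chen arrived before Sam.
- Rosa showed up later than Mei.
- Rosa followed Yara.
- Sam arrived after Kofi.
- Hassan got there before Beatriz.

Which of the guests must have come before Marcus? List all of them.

Beatriz, Chen, Hassan, Kofi, Sam, Yara

Directly stated before Marcus: Chen, Hassan, Sam, and Yara.
Beatriz reaches Marcus via Beatriz → Sam → Marcus.
Kofi reaches Marcus via Kofi → Sam → Marcus.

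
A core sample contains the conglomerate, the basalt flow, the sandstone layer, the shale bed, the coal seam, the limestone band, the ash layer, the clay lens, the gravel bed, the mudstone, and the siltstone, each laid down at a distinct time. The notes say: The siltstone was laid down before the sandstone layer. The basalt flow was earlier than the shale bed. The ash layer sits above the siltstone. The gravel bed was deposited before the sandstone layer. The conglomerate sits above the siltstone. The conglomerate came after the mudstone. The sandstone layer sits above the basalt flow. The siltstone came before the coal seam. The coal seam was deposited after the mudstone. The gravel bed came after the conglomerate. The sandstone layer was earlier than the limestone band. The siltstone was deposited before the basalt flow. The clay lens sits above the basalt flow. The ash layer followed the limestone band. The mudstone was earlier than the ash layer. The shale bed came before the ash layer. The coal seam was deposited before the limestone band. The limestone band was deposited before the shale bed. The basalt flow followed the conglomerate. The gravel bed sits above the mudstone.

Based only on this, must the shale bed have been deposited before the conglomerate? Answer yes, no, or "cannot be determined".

Tracing the constraints gives the conglomerate → the basalt flow → the shale bed, so the conglomerate must come before the shale bed.
That means the shale bed cannot be before the conglomerate.

no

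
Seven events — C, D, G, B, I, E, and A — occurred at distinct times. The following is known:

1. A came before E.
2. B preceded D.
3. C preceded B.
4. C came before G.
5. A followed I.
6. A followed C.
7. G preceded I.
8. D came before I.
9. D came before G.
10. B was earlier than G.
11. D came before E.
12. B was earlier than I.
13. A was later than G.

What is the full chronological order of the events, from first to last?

The constraints fix every adjacent pair, so only one ordering works:
C → B → D → G → I → A → E.

C, B, D, G, I, A, E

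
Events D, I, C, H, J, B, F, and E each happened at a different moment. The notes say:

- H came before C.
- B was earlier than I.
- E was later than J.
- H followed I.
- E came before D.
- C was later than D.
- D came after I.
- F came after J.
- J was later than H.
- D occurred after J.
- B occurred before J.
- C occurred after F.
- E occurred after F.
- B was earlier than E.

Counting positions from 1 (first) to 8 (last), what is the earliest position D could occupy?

7

B, E, F, H, I, and J must all come before D — 6 forced predecessors.
Nothing else is forced ahead of D, so its earliest slot is position 6 + 1 = 7.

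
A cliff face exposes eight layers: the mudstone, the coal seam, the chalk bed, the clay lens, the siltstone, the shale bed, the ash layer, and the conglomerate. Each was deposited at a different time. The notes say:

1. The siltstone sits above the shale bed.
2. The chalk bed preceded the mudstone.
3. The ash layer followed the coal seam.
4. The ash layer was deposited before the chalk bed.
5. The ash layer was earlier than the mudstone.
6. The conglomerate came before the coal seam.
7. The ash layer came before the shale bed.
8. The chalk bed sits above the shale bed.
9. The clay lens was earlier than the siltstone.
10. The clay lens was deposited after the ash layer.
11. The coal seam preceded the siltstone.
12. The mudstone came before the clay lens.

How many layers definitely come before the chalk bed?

4

Directly stated before the chalk bed: the ash layer and the shale bed.
The coal seam reaches the chalk bed via the coal seam → the ash layer → the chalk bed.
The conglomerate reaches the chalk bed via the conglomerate → the coal seam → the ash layer → the chalk bed.
That's the ash layer, the coal seam, the conglomerate, and the shale bed — 4 in all.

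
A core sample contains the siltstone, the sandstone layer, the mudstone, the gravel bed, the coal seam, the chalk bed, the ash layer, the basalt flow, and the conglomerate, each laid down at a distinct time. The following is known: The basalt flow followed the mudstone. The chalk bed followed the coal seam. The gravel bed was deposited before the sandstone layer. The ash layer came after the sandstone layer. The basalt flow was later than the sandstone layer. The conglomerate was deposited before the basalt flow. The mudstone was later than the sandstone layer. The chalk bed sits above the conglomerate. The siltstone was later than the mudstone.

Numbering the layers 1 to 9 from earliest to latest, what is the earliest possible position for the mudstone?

3

The gravel bed and the sandstone layer must both come before the mudstone — 2 forced predecessors.
Nothing else is forced ahead of the mudstone, so its earliest slot is position 2 + 1 = 3.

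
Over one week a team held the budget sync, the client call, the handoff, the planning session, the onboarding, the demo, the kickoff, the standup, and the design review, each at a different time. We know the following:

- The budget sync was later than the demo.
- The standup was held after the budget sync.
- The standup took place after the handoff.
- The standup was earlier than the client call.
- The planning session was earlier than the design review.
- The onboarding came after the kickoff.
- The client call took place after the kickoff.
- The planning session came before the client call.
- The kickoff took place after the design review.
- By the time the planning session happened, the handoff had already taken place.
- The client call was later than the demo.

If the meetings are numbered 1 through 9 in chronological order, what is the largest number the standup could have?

The standup must come before the client call — 1 meeting forced after it.
Everything else can be placed before the standup in some valid order, so the standup can sit as late as position 9 − 1 = 8.

8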